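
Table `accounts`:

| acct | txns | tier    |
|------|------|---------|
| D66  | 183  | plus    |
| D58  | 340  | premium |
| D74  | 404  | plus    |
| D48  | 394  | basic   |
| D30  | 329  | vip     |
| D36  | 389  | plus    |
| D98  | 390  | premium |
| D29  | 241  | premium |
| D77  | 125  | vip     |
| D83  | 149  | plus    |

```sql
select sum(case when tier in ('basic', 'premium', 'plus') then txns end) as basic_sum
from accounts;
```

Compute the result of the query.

acct=D66: ✓ → 183
acct=D58: ✓ → 340
acct=D74: ✓ → 404
acct=D48: ✓ → 394
acct=D30: ✗
acct=D36: ✓ → 389
acct=D98: ✓ → 390
acct=D29: ✓ → 241
acct=D77: ✗
acct=D83: ✓ → 149
basic_sum = 183 + 340 + 404 + 394 + 389 + 390 + 241 + 149 = 2490

2490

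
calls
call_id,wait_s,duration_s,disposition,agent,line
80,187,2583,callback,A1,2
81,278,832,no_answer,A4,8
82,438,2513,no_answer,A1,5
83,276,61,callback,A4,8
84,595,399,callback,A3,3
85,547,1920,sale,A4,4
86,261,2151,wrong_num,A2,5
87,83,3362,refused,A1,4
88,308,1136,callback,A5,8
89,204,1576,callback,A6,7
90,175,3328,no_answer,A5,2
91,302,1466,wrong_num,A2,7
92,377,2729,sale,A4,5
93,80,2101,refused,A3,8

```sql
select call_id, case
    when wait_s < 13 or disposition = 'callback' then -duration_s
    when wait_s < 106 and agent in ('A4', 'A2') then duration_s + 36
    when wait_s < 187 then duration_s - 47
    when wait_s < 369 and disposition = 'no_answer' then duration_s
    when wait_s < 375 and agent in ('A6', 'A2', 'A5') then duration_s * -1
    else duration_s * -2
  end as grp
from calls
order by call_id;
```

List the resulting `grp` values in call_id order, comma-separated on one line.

call_id=80: wait_s < 13 or disposition = 'callback' → -2583
call_id=81: wait_s < 369 and disposition = 'no_answer' → 832
call_id=82: ELSE → -5026
call_id=83: wait_s < 13 or disposition = 'callback' → -61
call_id=84: wait_s < 13 or disposition = 'callback' → -399
call_id=85: ELSE → -3840
call_id=86: wait_s < 375 and agent in ('A6', 'A2', 'A5') → -2151
call_id=87: wait_s < 187 → 3315
call_id=88: wait_s < 13 or disposition = 'callback' → -1136
call_id=89: wait_s < 13 or disposition = 'callback' → -1576
call_id=90: wait_s < 187 → 3281
call_id=91: wait_s < 375 and agent in ('A6', 'A2', 'A5') → -1466
call_id=92: ELSE → -5458
call_id=93: wait_s < 187 → 2054

-2583, 832, -5026, -61, -399, -3840, -2151, 3315, -1136, -1576, 3281, -1466, -5458, 2054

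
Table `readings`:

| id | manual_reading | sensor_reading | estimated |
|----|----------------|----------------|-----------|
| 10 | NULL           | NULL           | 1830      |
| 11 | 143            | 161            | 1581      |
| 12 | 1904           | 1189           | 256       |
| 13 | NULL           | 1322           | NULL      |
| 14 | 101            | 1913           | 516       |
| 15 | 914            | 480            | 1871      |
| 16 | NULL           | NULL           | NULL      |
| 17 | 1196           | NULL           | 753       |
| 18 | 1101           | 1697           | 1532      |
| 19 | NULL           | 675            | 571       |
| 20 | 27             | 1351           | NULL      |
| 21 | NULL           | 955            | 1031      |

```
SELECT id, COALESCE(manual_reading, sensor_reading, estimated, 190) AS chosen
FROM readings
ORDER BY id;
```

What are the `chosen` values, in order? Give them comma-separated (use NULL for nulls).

id=10: manual_reading=NULL, sensor_reading=NULL, estimated=1830 → 1830
id=11: manual_reading=143 → 143
id=12: manual_reading=1904 → 1904
id=13: manual_reading=NULL, sensor_reading=1322 → 1322
id=14: manual_reading=101 → 101
id=15: manual_reading=914 → 914
id=16: manual_reading=NULL, sensor_reading=NULL, estimated=NULL, → literal 190 → 190
id=17: manual_reading=1196 → 1196
id=18: manual_reading=1101 → 1101
id=19: manual_reading=NULL, sensor_reading=675 → 675
id=20: manual_reading=27 → 27
id=21: manual_reading=NULL, sensor_reading=955 → 955

1830, 143, 1904, 1322, 101, 914, 190, 1196, 1101, 675, 27, 955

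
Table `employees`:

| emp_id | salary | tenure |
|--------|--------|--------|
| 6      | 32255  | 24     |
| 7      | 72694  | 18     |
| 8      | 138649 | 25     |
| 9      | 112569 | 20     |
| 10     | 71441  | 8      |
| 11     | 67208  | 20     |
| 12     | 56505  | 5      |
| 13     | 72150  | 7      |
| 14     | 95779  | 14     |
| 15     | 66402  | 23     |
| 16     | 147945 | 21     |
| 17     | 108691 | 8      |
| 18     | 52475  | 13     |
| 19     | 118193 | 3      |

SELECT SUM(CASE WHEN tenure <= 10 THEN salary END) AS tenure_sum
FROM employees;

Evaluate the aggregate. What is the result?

426980

emp_id=6: ✗
emp_id=7: ✗
emp_id=8: ✗
emp_id=9: ✗
emp_id=10: ✓ → 71441
emp_id=11: ✗
emp_id=12: ✓ → 56505
emp_id=13: ✓ → 72150
emp_id=14: ✗
emp_id=15: ✗
emp_id=16: ✗
emp_id=17: ✓ → 108691
emp_id=18: ✗
emp_id=19: ✓ → 118193
tenure_sum = 71441 + 56505 + 72150 + 108691 + 118193 = 426980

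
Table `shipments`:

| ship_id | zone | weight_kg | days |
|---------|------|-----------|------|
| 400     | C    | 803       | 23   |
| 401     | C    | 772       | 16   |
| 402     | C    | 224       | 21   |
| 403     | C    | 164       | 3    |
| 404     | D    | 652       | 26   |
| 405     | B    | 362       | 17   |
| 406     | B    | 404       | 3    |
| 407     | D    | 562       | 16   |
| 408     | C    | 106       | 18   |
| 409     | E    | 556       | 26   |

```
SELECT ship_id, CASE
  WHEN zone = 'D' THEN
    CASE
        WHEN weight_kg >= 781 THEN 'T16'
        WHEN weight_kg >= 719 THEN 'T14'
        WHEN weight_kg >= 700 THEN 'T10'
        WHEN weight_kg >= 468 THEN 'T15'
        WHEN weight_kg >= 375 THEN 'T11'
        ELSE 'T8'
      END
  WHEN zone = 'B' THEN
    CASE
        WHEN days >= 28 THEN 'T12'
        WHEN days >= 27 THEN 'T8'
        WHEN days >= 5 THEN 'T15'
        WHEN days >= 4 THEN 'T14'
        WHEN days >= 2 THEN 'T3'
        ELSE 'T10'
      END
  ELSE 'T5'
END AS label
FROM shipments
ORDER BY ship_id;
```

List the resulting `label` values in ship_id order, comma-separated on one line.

ship_id=400: zone='C' → outer ELSE → T5
ship_id=401: zone='C' → outer ELSE → T5
ship_id=402: zone='C' → outer ELSE → T5
ship_id=403: zone='C' → outer ELSE → T5
ship_id=404: zone='D' → inner[weight_kg >= 468] → T15
ship_id=405: zone='B' → inner[days >= 5] → T15
ship_id=406: zone='B' → inner[days >= 2] → T3
ship_id=407: zone='D' → inner[weight_kg >= 468] → T15
ship_id=408: zone='C' → outer ELSE → T5
ship_id=409: zone='E' → outer ELSE → T5

T5, T5, T5, T5, T15, T15, T3, T15, T5, T5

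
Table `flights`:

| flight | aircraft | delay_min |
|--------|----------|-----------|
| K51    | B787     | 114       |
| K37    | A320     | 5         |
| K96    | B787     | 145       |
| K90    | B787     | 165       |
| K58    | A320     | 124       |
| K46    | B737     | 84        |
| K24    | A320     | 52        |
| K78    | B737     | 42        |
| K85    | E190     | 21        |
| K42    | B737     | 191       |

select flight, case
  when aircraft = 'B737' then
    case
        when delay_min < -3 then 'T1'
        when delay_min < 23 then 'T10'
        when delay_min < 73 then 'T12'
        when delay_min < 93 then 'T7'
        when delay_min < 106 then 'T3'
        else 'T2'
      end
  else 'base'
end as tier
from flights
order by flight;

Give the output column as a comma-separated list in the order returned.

flight=K24: aircraft='A320' → outer ELSE → base
flight=K37: aircraft='A320' → outer ELSE → base
flight=K42: aircraft='B737' → inner[ELSE] → T2
flight=K46: aircraft='B737' → inner[delay_min < 93] → T7
flight=K51: aircraft='B787' → outer ELSE → base
flight=K58: aircraft='A320' → outer ELSE → base
flight=K78: aircraft='B737' → inner[delay_min < 73] → T12
flight=K85: aircraft='E190' → outer ELSE → base
flight=K90: aircraft='B787' → outer ELSE → base
flight=K96: aircraft='B787' → outer ELSE → base

base, base, T2, T7, base, base, T12, base, base, base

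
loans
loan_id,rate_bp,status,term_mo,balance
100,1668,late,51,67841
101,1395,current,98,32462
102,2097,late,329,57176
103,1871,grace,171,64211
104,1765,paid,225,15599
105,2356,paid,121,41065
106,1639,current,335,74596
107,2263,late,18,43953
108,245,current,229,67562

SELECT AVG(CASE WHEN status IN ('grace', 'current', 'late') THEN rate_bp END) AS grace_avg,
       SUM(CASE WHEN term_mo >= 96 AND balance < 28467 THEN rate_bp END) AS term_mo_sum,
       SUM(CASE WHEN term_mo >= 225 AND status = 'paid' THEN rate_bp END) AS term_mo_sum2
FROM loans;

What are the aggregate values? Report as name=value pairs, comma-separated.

grace_avg=1596.8571428571, term_mo_sum=1765, term_mo_sum2=1765

[grace_avg: status IN ('grace', 'current', 'late')]
loan_id=100: ✓ → 1668
loan_id=101: ✓ → 1395
loan_id=102: ✓ → 2097
loan_id=103: ✓ → 1871
loan_id=104: ✗
loan_id=105: ✗
loan_id=106: ✓ → 1639
loan_id=107: ✓ → 2263
loan_id=108: ✓ → 245
grace_avg = (1668 + 1395 + 2097 + 1871 + 1639 + 2263 + 245) / 7 = 1596.8571428571
—
[term_mo_sum: term_mo >= 96 AND balance < 28467]
loan_id=100: ✗
loan_id=101: ✗
loan_id=102: ✗
loan_id=103: ✗
loan_id=104: ✓ → 1765
loan_id=105: ✗
loan_id=106: ✗
loan_id=107: ✗
loan_id=108: ✗
term_mo_sum = 1765
—
[term_mo_sum2: term_mo >= 225 AND status = 'paid']
loan_id=100: ✗
loan_id=101: ✗
loan_id=102: ✗
loan_id=103: ✗
loan_id=104: ✓ → 1765
loan_id=105: ✗
loan_id=106: ✗
loan_id=107: ✗
loan_id=108: ✗
term_mo_sum2 = 1765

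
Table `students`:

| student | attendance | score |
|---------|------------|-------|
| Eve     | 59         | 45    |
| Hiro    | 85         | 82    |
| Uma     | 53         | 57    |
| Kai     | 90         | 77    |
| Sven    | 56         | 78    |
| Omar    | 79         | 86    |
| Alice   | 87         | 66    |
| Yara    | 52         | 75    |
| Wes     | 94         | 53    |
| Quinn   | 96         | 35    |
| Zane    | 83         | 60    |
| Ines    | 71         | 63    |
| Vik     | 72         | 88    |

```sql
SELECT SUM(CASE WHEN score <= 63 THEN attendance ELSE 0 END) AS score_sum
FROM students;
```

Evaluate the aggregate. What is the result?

456

student=Eve: ✓ → 59
student=Hiro: ✗
student=Uma: ✓ → 53
student=Kai: ✗
student=Sven: ✗
student=Omar: ✗
student=Alice: ✗
student=Yara: ✗
student=Wes: ✓ → 94
student=Quinn: ✓ → 96
student=Zane: ✓ → 83
student=Ines: ✓ → 71
student=Vik: ✗
score_sum = 59 + 53 + 94 + 96 + 83 + 71 = 456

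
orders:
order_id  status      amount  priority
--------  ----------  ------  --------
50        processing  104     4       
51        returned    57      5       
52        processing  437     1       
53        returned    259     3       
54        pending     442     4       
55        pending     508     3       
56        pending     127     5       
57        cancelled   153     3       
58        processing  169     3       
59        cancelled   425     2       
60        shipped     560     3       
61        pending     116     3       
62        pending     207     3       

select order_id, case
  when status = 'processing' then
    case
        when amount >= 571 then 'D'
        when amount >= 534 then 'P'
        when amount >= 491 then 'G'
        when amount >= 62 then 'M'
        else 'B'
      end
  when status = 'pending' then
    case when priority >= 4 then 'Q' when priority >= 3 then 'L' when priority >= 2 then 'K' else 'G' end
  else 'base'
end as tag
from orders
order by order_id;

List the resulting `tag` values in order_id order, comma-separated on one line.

order_id=50: status='processing' → inner[amount >= 62] → M
order_id=51: status='returned' → outer ELSE → base
order_id=52: status='processing' → inner[amount >= 62] → M
order_id=53: status='returned' → outer ELSE → base
order_id=54: status='pending' → inner[priority >= 4] → Q
order_id=55: status='pending' → inner[priority >= 3] → L
order_id=56: status='pending' → inner[priority >= 4] → Q
order_id=57: status='cancelled' → outer ELSE → base
order_id=58: status='processing' → inner[amount >= 62] → M
order_id=59: status='cancelled' → outer ELSE → base
order_id=60: status='shipped' → outer ELSE → base
order_id=61: status='pending' → inner[priority >= 3] → L
order_id=62: status='pending' → inner[priority >= 3] → L

M, base, M, base, Q, L, Q, base, M, base, base, L, L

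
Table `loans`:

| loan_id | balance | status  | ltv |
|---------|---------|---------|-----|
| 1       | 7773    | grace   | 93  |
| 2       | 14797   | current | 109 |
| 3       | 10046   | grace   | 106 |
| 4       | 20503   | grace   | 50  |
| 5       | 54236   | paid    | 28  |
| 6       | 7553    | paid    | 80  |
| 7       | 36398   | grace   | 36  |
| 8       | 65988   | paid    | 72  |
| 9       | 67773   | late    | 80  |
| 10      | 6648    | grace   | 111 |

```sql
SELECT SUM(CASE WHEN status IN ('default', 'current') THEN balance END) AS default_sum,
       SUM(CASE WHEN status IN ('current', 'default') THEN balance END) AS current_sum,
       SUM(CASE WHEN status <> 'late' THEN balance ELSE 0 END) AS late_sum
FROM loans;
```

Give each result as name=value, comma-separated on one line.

[default_sum: status IN ('default', 'current')]
loan_id=1: ✗
loan_id=2: ✓ → 14797
loan_id=3: ✗
loan_id=4: ✗
loan_id=5: ✗
loan_id=6: ✗
loan_id=7: ✗
loan_id=8: ✗
loan_id=9: ✗
loan_id=10: ✗
default_sum = 14797
—
[current_sum: status IN ('current', 'default')]
loan_id=1: ✗
loan_id=2: ✓ → 14797
loan_id=3: ✗
loan_id=4: ✗
loan_id=5: ✗
loan_id=6: ✗
loan_id=7: ✗
loan_id=8: ✗
loan_id=9: ✗
loan_id=10: ✗
current_sum = 14797
—
[late_sum: status <> 'late']
loan_id=1: ✓ → 7773
loan_id=2: ✓ → 14797
loan_id=3: ✓ → 10046
loan_id=4: ✓ → 20503
loan_id=5: ✓ → 54236
loan_id=6: ✓ → 7553
loan_id=7: ✓ → 36398
loan_id=8: ✓ → 65988
loan_id=9: ✗
loan_id=10: ✓ → 6648
late_sum = 7773 + 14797 + 10046 + 20503 + 54236 + 7553 + 36398 + 65988 + 6648 = 223942

default_sum=14797, current_sum=14797, late_sum=223942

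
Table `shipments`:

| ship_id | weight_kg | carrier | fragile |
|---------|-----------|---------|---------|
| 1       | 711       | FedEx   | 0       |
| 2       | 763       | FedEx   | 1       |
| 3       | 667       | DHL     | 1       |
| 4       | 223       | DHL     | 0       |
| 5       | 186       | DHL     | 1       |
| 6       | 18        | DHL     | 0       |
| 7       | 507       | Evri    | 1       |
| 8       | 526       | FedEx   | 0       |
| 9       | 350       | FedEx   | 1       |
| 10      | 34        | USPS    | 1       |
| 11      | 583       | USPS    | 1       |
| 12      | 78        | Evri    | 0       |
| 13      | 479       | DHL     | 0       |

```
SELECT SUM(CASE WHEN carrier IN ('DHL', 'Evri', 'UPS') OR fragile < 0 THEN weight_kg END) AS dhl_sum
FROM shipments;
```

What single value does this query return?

2158

ship_id=1: ✗
ship_id=2: ✗
ship_id=3: ✓ → 667
ship_id=4: ✓ → 223
ship_id=5: ✓ → 186
ship_id=6: ✓ → 18
ship_id=7: ✓ → 507
ship_id=8: ✗
ship_id=9: ✗
ship_id=10: ✗
ship_id=11: ✗
ship_id=12: ✓ → 78
ship_id=13: ✓ → 479
dhl_sum = 667 + 223 + 186 + 18 + 507 + 78 + 479 = 2158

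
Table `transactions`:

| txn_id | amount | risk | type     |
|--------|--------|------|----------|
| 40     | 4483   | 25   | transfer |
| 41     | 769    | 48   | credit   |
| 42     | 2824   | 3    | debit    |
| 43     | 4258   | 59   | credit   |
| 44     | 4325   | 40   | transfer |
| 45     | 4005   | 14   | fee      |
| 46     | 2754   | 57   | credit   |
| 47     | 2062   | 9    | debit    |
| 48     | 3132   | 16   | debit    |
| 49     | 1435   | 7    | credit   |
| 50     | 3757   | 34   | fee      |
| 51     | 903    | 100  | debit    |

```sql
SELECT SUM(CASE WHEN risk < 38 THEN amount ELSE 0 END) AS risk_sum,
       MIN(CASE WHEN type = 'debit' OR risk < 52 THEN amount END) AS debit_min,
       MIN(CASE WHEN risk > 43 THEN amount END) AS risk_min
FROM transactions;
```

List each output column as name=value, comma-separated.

risk_sum=21698, debit_min=769, risk_min=769

[risk_sum: risk < 38]
txn_id=40: ✓ → 4483
txn_id=41: ✗
txn_id=42: ✓ → 2824
txn_id=43: ✗
txn_id=44: ✗
txn_id=45: ✓ → 4005
txn_id=46: ✗
txn_id=47: ✓ → 2062
txn_id=48: ✓ → 3132
txn_id=49: ✓ → 1435
txn_id=50: ✓ → 3757
txn_id=51: ✗
risk_sum = 4483 + 2824 + 4005 + 2062 + 3132 + 1435 + 3757 = 21698
—
[debit_min: type = 'debit' OR risk < 52]
txn_id=40: ✓ → 4483
txn_id=41: ✓ → 769
txn_id=42: ✓ → 2824
txn_id=43: ✗
txn_id=44: ✓ → 4325
txn_id=45: ✓ → 4005
txn_id=46: ✗
txn_id=47: ✓ → 2062
txn_id=48: ✓ → 3132
txn_id=49: ✓ → 1435
txn_id=50: ✓ → 3757
txn_id=51: ✓ → 903
debit_min = MIN(4483, 769, 2824, 4325, 4005, 2062, 3132, 1435, 3757, 903) = 769
—
[risk_min: risk > 43]
txn_id=40: ✗
txn_id=41: ✓ → 769
txn_id=42: ✗
txn_id=43: ✓ → 4258
txn_id=44: ✗
txn_id=45: ✗
txn_id=46: ✓ → 2754
txn_id=47: ✗
txn_id=48: ✗
txn_id=49: ✗
txn_id=50: ✗
txn_id=51: ✓ → 903
risk_min = MIN(769, 4258, 2754, 903) = 769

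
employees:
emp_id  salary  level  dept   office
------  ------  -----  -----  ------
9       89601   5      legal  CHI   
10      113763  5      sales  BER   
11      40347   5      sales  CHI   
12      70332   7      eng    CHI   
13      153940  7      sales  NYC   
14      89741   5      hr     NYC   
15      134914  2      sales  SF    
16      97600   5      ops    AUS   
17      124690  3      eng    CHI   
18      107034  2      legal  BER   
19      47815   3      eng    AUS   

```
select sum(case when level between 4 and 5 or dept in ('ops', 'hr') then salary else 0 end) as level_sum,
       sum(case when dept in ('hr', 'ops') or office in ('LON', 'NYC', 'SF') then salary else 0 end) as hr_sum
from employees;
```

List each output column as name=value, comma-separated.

level_sum=431052, hr_sum=476195

[level_sum: level between 4 and 5 or dept in ('ops', 'hr')]
emp_id=9: ✓ → 89601
emp_id=10: ✓ → 113763
emp_id=11: ✓ → 40347
emp_id=12: ✗
emp_id=13: ✗
emp_id=14: ✓ → 89741
emp_id=15: ✗
emp_id=16: ✓ → 97600
emp_id=17: ✗
emp_id=18: ✗
emp_id=19: ✗
level_sum = 89601 + 113763 + 40347 + 89741 + 97600 = 431052
—
[hr_sum: dept in ('hr', 'ops') or office in ('LON', 'NYC', 'SF')]
emp_id=9: ✗
emp_id=10: ✗
emp_id=11: ✗
emp_id=12: ✗
emp_id=13: ✓ → 153940
emp_id=14: ✓ → 89741
emp_id=15: ✓ → 134914
emp_id=16: ✓ → 97600
emp_id=17: ✗
emp_id=18: ✗
emp_id=19: ✗
hr_sum = 153940 + 89741 + 134914 + 97600 = 476195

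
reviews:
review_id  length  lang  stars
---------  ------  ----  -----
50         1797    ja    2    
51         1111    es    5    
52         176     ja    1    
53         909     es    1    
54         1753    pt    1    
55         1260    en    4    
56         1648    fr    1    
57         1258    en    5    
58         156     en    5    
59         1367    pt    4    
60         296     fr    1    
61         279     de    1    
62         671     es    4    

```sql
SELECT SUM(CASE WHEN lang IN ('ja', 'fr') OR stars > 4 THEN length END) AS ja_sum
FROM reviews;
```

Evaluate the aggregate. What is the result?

6442

review_id=50: ✓ → 1797
review_id=51: ✓ → 1111
review_id=52: ✓ → 176
review_id=53: ✗
review_id=54: ✗
review_id=55: ✗
review_id=56: ✓ → 1648
review_id=57: ✓ → 1258
review_id=58: ✓ → 156
review_id=59: ✗
review_id=60: ✓ → 296
review_id=61: ✗
review_id=62: ✗
ja_sum = 1797 + 1111 + 176 + 1648 + 1258 + 156 + 296 = 6442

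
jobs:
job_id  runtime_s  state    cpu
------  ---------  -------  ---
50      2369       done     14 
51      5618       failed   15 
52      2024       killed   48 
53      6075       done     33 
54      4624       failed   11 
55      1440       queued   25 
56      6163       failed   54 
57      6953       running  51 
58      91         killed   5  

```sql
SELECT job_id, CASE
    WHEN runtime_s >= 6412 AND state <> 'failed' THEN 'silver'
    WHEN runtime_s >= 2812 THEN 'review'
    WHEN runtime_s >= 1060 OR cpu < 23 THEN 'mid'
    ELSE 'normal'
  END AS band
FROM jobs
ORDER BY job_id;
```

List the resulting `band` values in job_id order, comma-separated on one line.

job_id=50: runtime_s >= 1060 OR cpu < 23 → mid
job_id=51: runtime_s >= 2812 → review
job_id=52: runtime_s >= 1060 OR cpu < 23 → mid
job_id=53: runtime_s >= 2812 → review
job_id=54: runtime_s >= 2812 → review
job_id=55: runtime_s >= 1060 OR cpu < 23 → mid
job_id=56: runtime_s >= 2812 → review
job_id=57: runtime_s >= 6412 AND state <> 'failed' → silver
job_id=58: runtime_s >= 1060 OR cpu < 23 → mid

mid, review, mid, review, review, mid, review, silver, mid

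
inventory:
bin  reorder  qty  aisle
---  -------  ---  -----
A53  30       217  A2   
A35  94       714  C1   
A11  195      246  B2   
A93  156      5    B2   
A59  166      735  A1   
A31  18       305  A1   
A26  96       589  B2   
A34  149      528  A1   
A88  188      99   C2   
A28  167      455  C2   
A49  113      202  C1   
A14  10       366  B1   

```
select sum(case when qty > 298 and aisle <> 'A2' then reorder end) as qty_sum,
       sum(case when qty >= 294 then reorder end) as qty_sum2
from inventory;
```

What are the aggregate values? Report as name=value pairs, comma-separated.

[qty_sum: qty > 298 and aisle <> 'A2']
bin=A53: ✗
bin=A35: ✓ → 94
bin=A11: ✗
bin=A93: ✗
bin=A59: ✓ → 166
bin=A31: ✓ → 18
bin=A26: ✓ → 96
bin=A34: ✓ → 149
bin=A88: ✗
bin=A28: ✓ → 167
bin=A49: ✗
bin=A14: ✓ → 10
qty_sum = 94 + 166 + 18 + 96 + 149 + 167 + 10 = 700
—
[qty_sum2: qty >= 294]
bin=A53: ✗
bin=A35: ✓ → 94
bin=A11: ✗
bin=A93: ✗
bin=A59: ✓ → 166
bin=A31: ✓ → 18
bin=A26: ✓ → 96
bin=A34: ✓ → 149
bin=A88: ✗
bin=A28: ✓ → 167
bin=A49: ✗
bin=A14: ✓ → 10
qty_sum2 = 94 + 166 + 18 + 96 + 149 + 167 + 10 = 700

qty_sum=700, qty_sum2=700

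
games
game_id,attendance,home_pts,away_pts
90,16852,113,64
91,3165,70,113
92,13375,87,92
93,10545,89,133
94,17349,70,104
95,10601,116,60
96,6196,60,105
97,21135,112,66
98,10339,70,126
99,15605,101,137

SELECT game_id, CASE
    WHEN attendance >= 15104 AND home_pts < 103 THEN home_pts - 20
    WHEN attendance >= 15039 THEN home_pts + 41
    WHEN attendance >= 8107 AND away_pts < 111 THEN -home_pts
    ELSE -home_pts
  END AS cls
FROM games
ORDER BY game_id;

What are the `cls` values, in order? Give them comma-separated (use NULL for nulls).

game_id=90: attendance >= 15039 → 154
game_id=91: ELSE → -70
game_id=92: attendance >= 8107 AND away_pts < 111 → -87
game_id=93: ELSE → -89
game_id=94: attendance >= 15104 AND home_pts < 103 → 50
game_id=95: attendance >= 8107 AND away_pts < 111 → -116
game_id=96: ELSE → -60
game_id=97: attendance >= 15039 → 153
game_id=98: ELSE → -70
game_id=99: attendance >= 15104 AND home_pts < 103 → 81

154, -70, -87, -89, 50, -116, -60, 153, -70, 81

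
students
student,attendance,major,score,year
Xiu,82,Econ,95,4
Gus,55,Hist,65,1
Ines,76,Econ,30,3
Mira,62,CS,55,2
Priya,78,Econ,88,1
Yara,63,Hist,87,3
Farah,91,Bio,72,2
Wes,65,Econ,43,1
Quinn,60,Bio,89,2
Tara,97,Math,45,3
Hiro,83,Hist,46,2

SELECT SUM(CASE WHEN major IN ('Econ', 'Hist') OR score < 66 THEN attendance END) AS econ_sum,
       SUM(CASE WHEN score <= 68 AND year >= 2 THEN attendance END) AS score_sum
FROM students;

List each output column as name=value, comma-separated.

[econ_sum: major IN ('Econ', 'Hist') OR score < 66]
student=Xiu: ✓ → 82
student=Gus: ✓ → 55
student=Ines: ✓ → 76
student=Mira: ✓ → 62
student=Priya: ✓ → 78
student=Yara: ✓ → 63
student=Farah: ✗
student=Wes: ✓ → 65
student=Quinn: ✗
student=Tara: ✓ → 97
student=Hiro: ✓ → 83
econ_sum = 82 + 55 + 76 + 62 + 78 + 63 + 65 + 97 + 83 = 661
—
[score_sum: score <= 68 AND year >= 2]
student=Xiu: ✗
student=Gus: ✗
student=Ines: ✓ → 76
student=Mira: ✓ → 62
student=Priya: ✗
student=Yara: ✗
student=Farah: ✗
student=Wes: ✗
student=Quinn: ✗
student=Tara: ✓ → 97
student=Hiro: ✓ → 83
score_sum = 76 + 62 + 97 + 83 = 318

econ_sum=661, score_sum=318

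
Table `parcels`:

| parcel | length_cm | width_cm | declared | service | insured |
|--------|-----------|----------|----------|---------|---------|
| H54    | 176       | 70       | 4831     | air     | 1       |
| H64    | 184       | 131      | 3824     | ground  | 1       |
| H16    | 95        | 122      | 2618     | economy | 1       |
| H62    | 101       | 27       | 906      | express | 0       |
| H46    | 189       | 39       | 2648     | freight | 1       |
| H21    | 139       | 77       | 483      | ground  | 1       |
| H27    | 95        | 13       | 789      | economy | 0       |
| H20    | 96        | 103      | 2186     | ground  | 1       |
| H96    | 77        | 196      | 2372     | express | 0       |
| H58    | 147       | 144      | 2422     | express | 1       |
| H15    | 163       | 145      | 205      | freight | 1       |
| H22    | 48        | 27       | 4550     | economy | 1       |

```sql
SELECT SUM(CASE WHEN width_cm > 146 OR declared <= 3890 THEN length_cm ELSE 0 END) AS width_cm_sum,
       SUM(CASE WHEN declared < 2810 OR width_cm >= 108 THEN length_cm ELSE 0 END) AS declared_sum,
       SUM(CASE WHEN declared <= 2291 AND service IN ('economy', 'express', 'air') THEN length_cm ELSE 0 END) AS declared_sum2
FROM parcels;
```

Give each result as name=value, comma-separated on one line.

[width_cm_sum: width_cm > 146 OR declared <= 3890]
parcel=H54: ✗
parcel=H64: ✓ → 184
parcel=H16: ✓ → 95
parcel=H62: ✓ → 101
parcel=H46: ✓ → 189
parcel=H21: ✓ → 139
parcel=H27: ✓ → 95
parcel=H20: ✓ → 96
parcel=H96: ✓ → 77
parcel=H58: ✓ → 147
parcel=H15: ✓ → 163
parcel=H22: ✗
width_cm_sum = 184 + 95 + 101 + 189 + 139 + 95 + 96 + 77 + 147 + 163 = 1286
—
[declared_sum: declared < 2810 OR width_cm >= 108]
parcel=H54: ✗
parcel=H64: ✓ → 184
parcel=H16: ✓ → 95
parcel=H62: ✓ → 101
parcel=H46: ✓ → 189
parcel=H21: ✓ → 139
parcel=H27: ✓ → 95
parcel=H20: ✓ → 96
parcel=H96: ✓ → 77
parcel=H58: ✓ → 147
parcel=H15: ✓ → 163
parcel=H22: ✗
declared_sum = 184 + 95 + 101 + 189 + 139 + 95 + 96 + 77 + 147 + 163 = 1286
—
[declared_sum2: declared <= 2291 AND service IN ('economy', 'express', 'air')]
parcel=H54: ✗
parcel=H64: ✗
parcel=H16: ✗
parcel=H62: ✓ → 101
parcel=H46: ✗
parcel=H21: ✗
parcel=H27: ✓ → 95
parcel=H20: ✗
parcel=H96: ✗
parcel=H58: ✗
parcel=H15: ✗
parcel=H22: ✗
declared_sum2 = 101 + 95 = 196

width_cm_sum=1286, declared_sum=1286, declared_sum2=196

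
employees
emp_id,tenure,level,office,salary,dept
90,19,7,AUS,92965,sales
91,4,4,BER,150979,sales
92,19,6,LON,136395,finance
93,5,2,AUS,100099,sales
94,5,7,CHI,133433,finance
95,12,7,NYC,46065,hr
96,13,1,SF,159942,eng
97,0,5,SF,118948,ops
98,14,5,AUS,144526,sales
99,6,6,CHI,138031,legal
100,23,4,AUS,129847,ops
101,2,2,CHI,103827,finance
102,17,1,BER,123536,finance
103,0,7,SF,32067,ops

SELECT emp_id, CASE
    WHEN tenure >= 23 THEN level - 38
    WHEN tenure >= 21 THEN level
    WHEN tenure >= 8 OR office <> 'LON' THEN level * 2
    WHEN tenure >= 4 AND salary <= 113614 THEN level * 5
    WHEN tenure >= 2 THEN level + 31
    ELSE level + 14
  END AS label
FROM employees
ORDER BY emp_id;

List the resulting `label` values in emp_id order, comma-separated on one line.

14, 8, 12, 4, 14, 14, 2, 10, 10, 12, -34, 4, 2, 14

emp_id=90: tenure >= 8 OR office <> 'LON' → 14
emp_id=91: tenure >= 8 OR office <> 'LON' → 8
emp_id=92: tenure >= 8 OR office <> 'LON' → 12
emp_id=93: tenure >= 8 OR office <> 'LON' → 4
emp_id=94: tenure >= 8 OR office <> 'LON' → 14
emp_id=95: tenure >= 8 OR office <> 'LON' → 14
emp_id=96: tenure >= 8 OR office <> 'LON' → 2
emp_id=97: tenure >= 8 OR office <> 'LON' → 10
emp_id=98: tenure >= 8 OR office <> 'LON' → 10
emp_id=99: tenure >= 8 OR office <> 'LON' → 12
emp_id=100: tenure >= 23 → -34
emp_id=101: tenure >= 8 OR office <> 'LON' → 4
emp_id=102: tenure >= 8 OR office <> 'LON' → 2
emp_id=103: tenure >= 8 OR office <> 'LON' → 14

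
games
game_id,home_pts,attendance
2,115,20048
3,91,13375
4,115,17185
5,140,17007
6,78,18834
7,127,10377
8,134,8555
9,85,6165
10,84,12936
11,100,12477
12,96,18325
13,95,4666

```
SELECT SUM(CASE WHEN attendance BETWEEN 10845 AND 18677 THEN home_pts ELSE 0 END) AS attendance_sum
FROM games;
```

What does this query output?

game_id=2: ✗
game_id=3: ✓ → 91
game_id=4: ✓ → 115
game_id=5: ✓ → 140
game_id=6: ✗
game_id=7: ✗
game_id=8: ✗
game_id=9: ✗
game_id=10: ✓ → 84
game_id=11: ✓ → 100
game_id=12: ✓ → 96
game_id=13: ✗
attendance_sum = 91 + 115 + 140 + 84 + 100 + 96 = 626

626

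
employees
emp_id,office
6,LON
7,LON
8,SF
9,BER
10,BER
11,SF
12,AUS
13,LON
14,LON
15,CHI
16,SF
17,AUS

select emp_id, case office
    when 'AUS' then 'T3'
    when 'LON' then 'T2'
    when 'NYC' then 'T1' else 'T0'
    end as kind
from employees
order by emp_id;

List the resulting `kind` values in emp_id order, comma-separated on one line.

emp_id=6: office='LON' → T2
emp_id=7: office='LON' → T2
emp_id=8: ELSE → T0
emp_id=9: ELSE → T0
emp_id=10: ELSE → T0
emp_id=11: ELSE → T0
emp_id=12: office='AUS' → T3
emp_id=13: office='LON' → T2
emp_id=14: office='LON' → T2
emp_id=15: ELSE → T0
emp_id=16: ELSE → T0
emp_id=17: office='AUS' → T3

T2, T2, T0, T0, T0, T0, T3, T2, T2, T0, T0, T3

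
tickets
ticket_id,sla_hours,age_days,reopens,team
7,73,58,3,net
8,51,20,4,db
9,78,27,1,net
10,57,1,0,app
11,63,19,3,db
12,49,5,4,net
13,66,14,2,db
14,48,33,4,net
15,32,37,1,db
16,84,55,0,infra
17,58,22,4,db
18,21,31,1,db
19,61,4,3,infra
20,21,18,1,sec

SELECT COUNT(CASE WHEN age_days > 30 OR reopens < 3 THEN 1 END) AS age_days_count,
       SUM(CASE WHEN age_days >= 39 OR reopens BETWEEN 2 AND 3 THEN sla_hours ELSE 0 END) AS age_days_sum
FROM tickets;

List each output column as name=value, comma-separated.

age_days_count=9, age_days_sum=347

[age_days_count: age_days > 30 OR reopens < 3]
ticket_id=7: ✓ → 1
ticket_id=8: ✗
ticket_id=9: ✓ → 1
ticket_id=10: ✓ → 1
ticket_id=11: ✗
ticket_id=12: ✗
ticket_id=13: ✓ → 1
ticket_id=14: ✓ → 1
ticket_id=15: ✓ → 1
ticket_id=16: ✓ → 1
ticket_id=17: ✗
ticket_id=18: ✓ → 1
ticket_id=19: ✗
ticket_id=20: ✓ → 1
age_days_count = COUNT(1, 1, 1, 1, 1, 1, 1, 1, 1) = 9
—
[age_days_sum: age_days >= 39 OR reopens BETWEEN 2 AND 3]
ticket_id=7: ✓ → 73
ticket_id=8: ✗
ticket_id=9: ✗
ticket_id=10: ✗
ticket_id=11: ✓ → 63
ticket_id=12: ✗
ticket_id=13: ✓ → 66
ticket_id=14: ✗
ticket_id=15: ✗
ticket_id=16: ✓ → 84
ticket_id=17: ✗
ticket_id=18: ✗
ticket_id=19: ✓ → 61
ticket_id=20: ✗
age_days_sum = 73 + 63 + 66 + 84 + 61 = 347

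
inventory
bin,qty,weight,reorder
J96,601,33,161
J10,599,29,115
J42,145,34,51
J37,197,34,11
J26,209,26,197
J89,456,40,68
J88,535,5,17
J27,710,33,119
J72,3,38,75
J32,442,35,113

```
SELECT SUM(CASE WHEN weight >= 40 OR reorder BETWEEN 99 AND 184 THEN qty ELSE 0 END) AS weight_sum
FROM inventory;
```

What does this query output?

bin=J96: ✓ → 601
bin=J10: ✓ → 599
bin=J42: ✗
bin=J37: ✗
bin=J26: ✗
bin=J89: ✓ → 456
bin=J88: ✗
bin=J27: ✓ → 710
bin=J72: ✗
bin=J32: ✓ → 442
weight_sum = 601 + 599 + 456 + 710 + 442 = 2808

2808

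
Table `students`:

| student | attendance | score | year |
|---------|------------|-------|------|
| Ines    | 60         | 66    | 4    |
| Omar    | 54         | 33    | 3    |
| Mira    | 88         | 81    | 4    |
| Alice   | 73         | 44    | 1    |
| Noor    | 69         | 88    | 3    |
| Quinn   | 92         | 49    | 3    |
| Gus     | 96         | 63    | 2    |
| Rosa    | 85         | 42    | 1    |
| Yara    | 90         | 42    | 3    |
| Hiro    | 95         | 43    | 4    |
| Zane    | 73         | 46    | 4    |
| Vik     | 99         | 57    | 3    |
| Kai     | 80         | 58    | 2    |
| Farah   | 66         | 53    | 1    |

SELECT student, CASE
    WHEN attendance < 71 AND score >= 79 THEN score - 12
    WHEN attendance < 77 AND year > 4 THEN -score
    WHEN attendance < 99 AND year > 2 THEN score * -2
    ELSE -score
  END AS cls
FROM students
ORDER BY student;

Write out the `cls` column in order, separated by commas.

-44, -53, -63, -86, -132, -58, -162, 76, -66, -98, -42, -57, -84, -92

student=Alice: ELSE → -44
student=Farah: ELSE → -53
student=Gus: ELSE → -63
student=Hiro: attendance < 99 AND year > 2 → -86
student=Ines: attendance < 99 AND year > 2 → -132
student=Kai: ELSE → -58
student=Mira: attendance < 99 AND year > 2 → -162
student=Noor: attendance < 71 AND score >= 79 → 76
student=Omar: attendance < 99 AND year > 2 → -66
student=Quinn: attendance < 99 AND year > 2 → -98
student=Rosa: ELSE → -42
student=Vik: ELSE → -57
student=Yara: attendance < 99 AND year > 2 → -84
student=Zane: attendance < 99 AND year > 2 → -92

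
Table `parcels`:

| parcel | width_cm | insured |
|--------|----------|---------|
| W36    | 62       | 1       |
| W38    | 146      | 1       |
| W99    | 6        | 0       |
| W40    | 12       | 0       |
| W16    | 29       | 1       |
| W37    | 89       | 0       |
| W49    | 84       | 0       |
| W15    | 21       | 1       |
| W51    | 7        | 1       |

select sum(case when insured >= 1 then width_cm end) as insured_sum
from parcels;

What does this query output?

265

parcel=W36: ✓ → 62
parcel=W38: ✓ → 146
parcel=W99: ✗
parcel=W40: ✗
parcel=W16: ✓ → 29
parcel=W37: ✗
parcel=W49: ✗
parcel=W15: ✓ → 21
parcel=W51: ✓ → 7
insured_sum = 62 + 146 + 29 + 21 + 7 = 265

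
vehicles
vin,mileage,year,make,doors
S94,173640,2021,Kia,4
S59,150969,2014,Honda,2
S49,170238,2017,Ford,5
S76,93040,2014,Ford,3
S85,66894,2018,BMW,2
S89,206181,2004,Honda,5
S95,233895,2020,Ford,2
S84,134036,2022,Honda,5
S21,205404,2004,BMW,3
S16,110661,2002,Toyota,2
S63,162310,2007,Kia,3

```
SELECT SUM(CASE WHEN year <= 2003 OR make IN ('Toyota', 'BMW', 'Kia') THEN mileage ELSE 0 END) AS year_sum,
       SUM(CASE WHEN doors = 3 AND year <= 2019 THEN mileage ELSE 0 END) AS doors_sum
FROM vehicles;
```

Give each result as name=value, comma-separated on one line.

year_sum=718909, doors_sum=460754

[year_sum: year <= 2003 OR make IN ('Toyota', 'BMW', 'Kia')]
vin=S94: ✓ → 173640
vin=S59: ✗
vin=S49: ✗
vin=S76: ✗
vin=S85: ✓ → 66894
vin=S89: ✗
vin=S95: ✗
vin=S84: ✗
vin=S21: ✓ → 205404
vin=S16: ✓ → 110661
vin=S63: ✓ → 162310
year_sum = 173640 + 66894 + 205404 + 110661 + 162310 = 718909
—
[doors_sum: doors = 3 AND year <= 2019]
vin=S94: ✗
vin=S59: ✗
vin=S49: ✗
vin=S76: ✓ → 93040
vin=S85: ✗
vin=S89: ✗
vin=S95: ✗
vin=S84: ✗
vin=S21: ✓ → 205404
vin=S16: ✗
vin=S63: ✓ → 162310
doors_sum = 93040 + 205404 + 162310 = 460754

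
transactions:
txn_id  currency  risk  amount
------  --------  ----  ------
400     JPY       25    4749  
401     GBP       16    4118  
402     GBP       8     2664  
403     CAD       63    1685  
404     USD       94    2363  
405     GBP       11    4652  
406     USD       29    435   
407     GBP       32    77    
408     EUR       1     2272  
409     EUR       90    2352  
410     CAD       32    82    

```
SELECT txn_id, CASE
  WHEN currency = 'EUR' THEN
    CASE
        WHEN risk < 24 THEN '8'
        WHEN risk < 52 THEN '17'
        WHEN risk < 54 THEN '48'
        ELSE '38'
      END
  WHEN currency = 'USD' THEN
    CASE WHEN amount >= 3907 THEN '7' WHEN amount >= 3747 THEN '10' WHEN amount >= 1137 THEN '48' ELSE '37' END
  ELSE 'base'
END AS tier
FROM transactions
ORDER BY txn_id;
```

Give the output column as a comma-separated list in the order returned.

base, base, base, base, 48, base, 37, base, 8, 38, base

txn_id=400: currency='JPY' → outer ELSE → base
txn_id=401: currency='GBP' → outer ELSE → base
txn_id=402: currency='GBP' → outer ELSE → base
txn_id=403: currency='CAD' → outer ELSE → base
txn_id=404: currency='USD' → inner[amount >= 1137] → 48
txn_id=405: currency='GBP' → outer ELSE → base
txn_id=406: currency='USD' → inner[ELSE] → 37
txn_id=407: currency='GBP' → outer ELSE → base
txn_id=408: currency='EUR' → inner[risk < 24] → 8
txn_id=409: currency='EUR' → inner[ELSE] → 38
txn_id=410: currency='CAD' → outer ELSE → base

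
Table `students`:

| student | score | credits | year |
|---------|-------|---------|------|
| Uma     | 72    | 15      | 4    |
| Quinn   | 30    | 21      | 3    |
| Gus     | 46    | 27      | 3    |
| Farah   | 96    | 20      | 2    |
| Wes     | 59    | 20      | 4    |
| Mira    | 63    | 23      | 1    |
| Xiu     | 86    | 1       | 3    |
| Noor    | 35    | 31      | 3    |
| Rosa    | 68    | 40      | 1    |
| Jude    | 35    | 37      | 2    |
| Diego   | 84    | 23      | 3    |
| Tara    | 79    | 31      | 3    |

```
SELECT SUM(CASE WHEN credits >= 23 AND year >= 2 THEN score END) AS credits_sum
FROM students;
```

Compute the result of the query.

student=Uma: ✗
student=Quinn: ✗
student=Gus: ✓ → 46
student=Farah: ✗
student=Wes: ✗
student=Mira: ✗
student=Xiu: ✗
student=Noor: ✓ → 35
student=Rosa: ✗
student=Jude: ✓ → 35
student=Diego: ✓ → 84
student=Tara: ✓ → 79
credits_sum = 46 + 35 + 35 + 84 + 79 = 279

279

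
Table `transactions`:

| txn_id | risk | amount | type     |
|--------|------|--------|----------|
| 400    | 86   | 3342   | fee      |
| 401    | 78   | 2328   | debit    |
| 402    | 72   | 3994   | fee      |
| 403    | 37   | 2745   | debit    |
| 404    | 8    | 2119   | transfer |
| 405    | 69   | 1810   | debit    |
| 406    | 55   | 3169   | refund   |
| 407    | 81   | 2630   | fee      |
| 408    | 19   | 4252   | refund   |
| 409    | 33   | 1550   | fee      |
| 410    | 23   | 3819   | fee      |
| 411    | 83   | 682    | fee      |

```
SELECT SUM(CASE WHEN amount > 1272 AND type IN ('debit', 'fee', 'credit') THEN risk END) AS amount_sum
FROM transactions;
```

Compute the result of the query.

479

txn_id=400: ✓ → 86
txn_id=401: ✓ → 78
txn_id=402: ✓ → 72
txn_id=403: ✓ → 37
txn_id=404: ✗
txn_id=405: ✓ → 69
txn_id=406: ✗
txn_id=407: ✓ → 81
txn_id=408: ✗
txn_id=409: ✓ → 33
txn_id=410: ✓ → 23
txn_id=411: ✗
amount_sum = 86 + 78 + 72 + 37 + 69 + 81 + 33 + 23 = 479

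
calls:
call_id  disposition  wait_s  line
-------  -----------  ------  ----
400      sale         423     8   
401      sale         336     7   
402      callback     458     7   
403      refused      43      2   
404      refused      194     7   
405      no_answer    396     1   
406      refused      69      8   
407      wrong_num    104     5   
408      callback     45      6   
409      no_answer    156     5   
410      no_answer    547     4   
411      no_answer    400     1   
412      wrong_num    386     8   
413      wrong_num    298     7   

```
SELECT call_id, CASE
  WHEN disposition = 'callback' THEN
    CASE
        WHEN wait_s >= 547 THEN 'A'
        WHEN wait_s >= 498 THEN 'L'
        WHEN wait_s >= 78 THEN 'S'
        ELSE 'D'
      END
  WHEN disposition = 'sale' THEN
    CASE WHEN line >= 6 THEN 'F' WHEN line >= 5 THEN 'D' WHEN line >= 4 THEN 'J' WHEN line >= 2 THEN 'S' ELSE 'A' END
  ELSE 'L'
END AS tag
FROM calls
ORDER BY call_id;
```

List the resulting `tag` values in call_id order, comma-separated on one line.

F, F, S, L, L, L, L, L, D, L, L, L, L, L

call_id=400: disposition='sale' → inner[line >= 6] → F
call_id=401: disposition='sale' → inner[line >= 6] → F
call_id=402: disposition='callback' → inner[wait_s >= 78] → S
call_id=403: disposition='refused' → outer ELSE → L
call_id=404: disposition='refused' → outer ELSE → L
call_id=405: disposition='no_answer' → outer ELSE → L
call_id=406: disposition='refused' → outer ELSE → L
call_id=407: disposition='wrong_num' → outer ELSE → L
call_id=408: disposition='callback' → inner[ELSE] → D
call_id=409: disposition='no_answer' → outer ELSE → L
call_id=410: disposition='no_answer' → outer ELSE → L
call_id=411: disposition='no_answer' → outer ELSE → L
call_id=412: disposition='wrong_num' → outer ELSE → L
call_id=413: disposition='wrong_num' → outer ELSE → L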